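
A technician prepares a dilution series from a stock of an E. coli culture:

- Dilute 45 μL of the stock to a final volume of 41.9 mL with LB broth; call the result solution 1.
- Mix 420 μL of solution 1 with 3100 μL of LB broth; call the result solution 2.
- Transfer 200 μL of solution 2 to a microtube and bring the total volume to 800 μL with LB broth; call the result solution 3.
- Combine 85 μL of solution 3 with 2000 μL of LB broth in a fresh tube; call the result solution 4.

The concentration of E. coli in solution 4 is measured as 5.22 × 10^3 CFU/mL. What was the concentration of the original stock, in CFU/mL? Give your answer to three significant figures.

4.00 × 10^9 CFU/mL

Step 1: 45 μL brought to 41.9 mL → factor 41900/45 = 931.11
Step 2: 420 μL + 3100 μL = 3520 μL total → factor 3520/420 = 8.381
Step 3: 200 μL brought to 800 μL → factor 800/200 = 4
Step 4: 85 μL + 2000 μL = 2085 μL total → factor 2085/85 = 24.529
Overall dilution factor = 931.11 × 8.381 × 4 × 24.529 = 7.6567 × 10^5
Stock = 5.22 × 10^3 CFU/mL × 7.6567 × 10^5 = 4.00 × 10^9 CFU/mL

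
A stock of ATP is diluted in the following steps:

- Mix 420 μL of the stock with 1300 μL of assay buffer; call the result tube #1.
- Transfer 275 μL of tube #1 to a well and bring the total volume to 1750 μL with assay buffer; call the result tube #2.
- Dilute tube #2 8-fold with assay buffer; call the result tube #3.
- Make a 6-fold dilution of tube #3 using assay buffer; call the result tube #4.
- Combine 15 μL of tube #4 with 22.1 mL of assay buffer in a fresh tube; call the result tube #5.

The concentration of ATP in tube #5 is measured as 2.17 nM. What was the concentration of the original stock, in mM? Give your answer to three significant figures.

4.00 mM

Step 1: 420 μL + 1300 μL = 1720 μL total → factor 1720/420 = 4.0952
Step 2: 275 μL brought to 1750 μL → factor 1750/275 = 6.3636
Step 3: 8-fold → factor 8
Step 4: 6-fold → factor 6
Step 5: 15 μL + 22.1 mL = 22115 μL total → factor 22115/15 = 1474.3
Overall dilution factor = 4.0952 × 6.3636 × 8 × 6 × 1474.3 = 1.8443 × 10^6
Stock = 2.17 nM × 1.8443 × 10^6 = 4.002 × 10^6 nM = 4.00 mM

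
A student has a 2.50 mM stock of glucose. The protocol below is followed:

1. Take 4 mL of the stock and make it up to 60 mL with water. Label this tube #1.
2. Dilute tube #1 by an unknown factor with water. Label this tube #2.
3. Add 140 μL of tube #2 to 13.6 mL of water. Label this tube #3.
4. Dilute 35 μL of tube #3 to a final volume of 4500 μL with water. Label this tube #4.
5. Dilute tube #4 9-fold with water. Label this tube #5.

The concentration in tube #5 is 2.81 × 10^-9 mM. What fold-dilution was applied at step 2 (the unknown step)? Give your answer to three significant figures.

522-fold

Step 1: 4 mL brought to 60 mL → factor 60/4 = 15
Step 2: unknown factor x
Step 3: 140 μL + 13.6 mL = 13740 μL total → factor 13740/140 = 98.143
Step 4: 35 μL brought to 4500 μL → factor 4500/35 = 128.57
Step 5: 9-fold → factor 9
Product of known-step factors = 1.7035 × 10^6
Overall factor = 2.50 mM / (2.81 × 10^-9 mM) = 8.8968 × 10^8
x = 8.8968 × 10^8 / 1.7035 × 10^6 = 522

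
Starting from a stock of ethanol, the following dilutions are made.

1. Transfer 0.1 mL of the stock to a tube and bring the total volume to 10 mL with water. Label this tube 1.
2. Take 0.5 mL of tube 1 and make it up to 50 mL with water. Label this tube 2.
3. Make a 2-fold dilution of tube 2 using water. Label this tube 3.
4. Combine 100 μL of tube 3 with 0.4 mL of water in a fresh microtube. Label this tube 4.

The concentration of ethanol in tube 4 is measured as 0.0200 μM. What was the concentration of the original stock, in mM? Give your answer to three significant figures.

Step 1: 0.1 mL brought to 10 mL → factor 10/0.1 = 100
Step 2: 0.5 mL brought to 50 mL → factor 50/0.5 = 100
Step 3: 2-fold → factor 2
Step 4: 100 μL + 0.4 mL = 500 μL total → factor 500/100 = 5
Overall dilution factor = 100 × 100 × 2 × 5 = 1 × 10^5
Stock = 0.0200 μM × 1 × 10^5 = 2000 μM = 2.00 mM

2.00 mM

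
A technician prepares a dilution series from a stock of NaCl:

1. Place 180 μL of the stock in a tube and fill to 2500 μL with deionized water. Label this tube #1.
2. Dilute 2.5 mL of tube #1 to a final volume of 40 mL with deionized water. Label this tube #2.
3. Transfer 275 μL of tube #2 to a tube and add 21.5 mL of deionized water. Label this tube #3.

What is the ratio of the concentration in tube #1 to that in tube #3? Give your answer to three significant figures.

Step 1: 180 μL brought to 2500 μL → factor 2500/180 = 13.889
Step 2: 2.5 mL brought to 40 mL → factor 40/2.5 = 16
Step 3: 275 μL + 21.5 mL = 21775 μL total → factor 21775/275 = 79.182
Dilution factor to tube #1 = 13.889; to tube #3 = 17596
[tube #1]/[tube #3] = (factor to tube #3)/(factor to tube #1) = 17596/13.889 = 1.27 × 10^3

1.27 × 10^3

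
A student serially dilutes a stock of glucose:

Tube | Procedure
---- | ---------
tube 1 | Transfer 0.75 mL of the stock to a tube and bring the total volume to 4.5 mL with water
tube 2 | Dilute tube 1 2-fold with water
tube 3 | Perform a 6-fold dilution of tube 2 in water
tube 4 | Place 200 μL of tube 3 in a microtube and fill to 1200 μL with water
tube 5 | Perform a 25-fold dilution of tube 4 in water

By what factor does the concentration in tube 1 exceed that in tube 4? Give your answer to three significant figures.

Step 1: 0.75 mL brought to 4.5 mL → factor 4.5/0.75 = 6
Step 2: 2-fold → factor 2
Step 3: 6-fold → factor 6
Step 4: 200 μL brought to 1200 μL → factor 1200/200 = 6
Dilution factor to tube 1 = 6; to tube 4 = 432
[tube 1]/[tube 4] = (factor to tube 4)/(factor to tube 1) = 432/6 = 72.0

72.0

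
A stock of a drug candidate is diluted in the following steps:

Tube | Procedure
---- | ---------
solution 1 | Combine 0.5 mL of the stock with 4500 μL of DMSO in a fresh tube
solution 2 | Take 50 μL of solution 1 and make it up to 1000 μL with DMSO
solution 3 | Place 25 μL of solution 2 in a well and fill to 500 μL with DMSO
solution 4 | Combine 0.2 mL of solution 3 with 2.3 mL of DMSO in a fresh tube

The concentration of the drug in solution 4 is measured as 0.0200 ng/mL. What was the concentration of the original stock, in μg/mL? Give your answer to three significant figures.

1.00 μg/mL

Step 1: 0.5 mL + 4500 μL = 5 mL total → factor 5/0.5 = 10
Step 2: 50 μL brought to 1000 μL → factor 1000/50 = 20
Step 3: 25 μL brought to 500 μL → factor 500/25 = 20
Step 4: 0.2 mL + 2.3 mL = 2.5 mL total → factor 2.5/0.2 = 12.5
Overall dilution factor = 10 × 20 × 20 × 12.5 = 50000
Stock = 0.0200 ng/mL × 50000 = 1000 ng/mL = 1.00 μg/mL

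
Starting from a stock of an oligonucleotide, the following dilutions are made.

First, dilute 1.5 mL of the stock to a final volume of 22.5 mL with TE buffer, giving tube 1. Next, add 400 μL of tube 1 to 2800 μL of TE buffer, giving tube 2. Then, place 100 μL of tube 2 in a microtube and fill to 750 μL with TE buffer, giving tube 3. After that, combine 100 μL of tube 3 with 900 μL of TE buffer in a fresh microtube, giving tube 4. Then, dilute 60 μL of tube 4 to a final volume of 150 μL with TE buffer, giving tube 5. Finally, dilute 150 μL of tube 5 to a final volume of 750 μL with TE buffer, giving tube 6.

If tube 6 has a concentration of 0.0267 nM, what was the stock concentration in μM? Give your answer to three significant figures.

Step 1: 1.5 mL brought to 22.5 mL → factor 22.5/1.5 = 15
Step 2: 400 μL + 2800 μL = 3200 μL total → factor 3200/400 = 8
Step 3: 100 μL brought to 750 μL → factor 750/100 = 7.5
Step 4: 100 μL + 900 μL = 1000 μL total → factor 1000/100 = 10
Step 5: 60 μL brought to 150 μL → factor 150/60 = 2.5
Step 6: 150 μL brought to 750 μL → factor 750/150 = 5
Overall dilution factor = 15 × 8 × 7.5 × 10 × 2.5 × 5 = 1.125 × 10^5
Stock = 0.0267 nM × 1.125 × 10^5 = 3004 nM = 3.00 μM

3.00 μM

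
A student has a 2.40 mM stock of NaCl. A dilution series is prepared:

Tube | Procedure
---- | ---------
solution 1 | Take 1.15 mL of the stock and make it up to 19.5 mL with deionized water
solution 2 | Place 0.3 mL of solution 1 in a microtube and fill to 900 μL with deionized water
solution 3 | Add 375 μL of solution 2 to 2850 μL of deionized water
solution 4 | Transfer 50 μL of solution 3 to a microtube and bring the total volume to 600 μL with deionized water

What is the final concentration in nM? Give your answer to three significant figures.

457 nM

Step 1: 1.15 mL brought to 19.5 mL → factor 19.5/1.15 = 16.957
Step 2: 0.3 mL brought to 900 μL → factor 0.9/0.3 = 3
Step 3: 375 μL + 2850 μL = 3225 μL total → factor 3225/375 = 8.6
Step 4: 50 μL brought to 600 μL → factor 600/50 = 12
Overall dilution factor = 16.957 × 3 × 8.6 × 12 = 5249.7
Final = 2.40 mM / 5249.7 = 0.0004572 mM = 457 nM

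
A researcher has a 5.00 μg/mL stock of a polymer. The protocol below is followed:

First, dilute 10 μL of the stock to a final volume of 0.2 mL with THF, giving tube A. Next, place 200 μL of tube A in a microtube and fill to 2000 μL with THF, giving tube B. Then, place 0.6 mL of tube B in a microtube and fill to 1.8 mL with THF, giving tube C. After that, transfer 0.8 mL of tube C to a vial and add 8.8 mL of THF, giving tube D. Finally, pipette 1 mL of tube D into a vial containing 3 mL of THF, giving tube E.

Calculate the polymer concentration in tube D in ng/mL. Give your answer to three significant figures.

0.694 ng/mL

Step 1: 10 μL brought to 0.2 mL → factor 200/10 = 20
Step 2: 200 μL brought to 2000 μL → factor 2000/200 = 10
Step 3: 0.6 mL brought to 1.8 mL → factor 1.8/0.6 = 3
Step 4: 0.8 mL + 8.8 mL = 9.6 mL total → factor 9.6/0.8 = 12
Dilution factor through tube D = 20 × 10 × 3 × 12 = 7200
[tube D] = 5.00 μg/mL / 7200 = 0.0006944 μg/mL = 0.694 ng/mL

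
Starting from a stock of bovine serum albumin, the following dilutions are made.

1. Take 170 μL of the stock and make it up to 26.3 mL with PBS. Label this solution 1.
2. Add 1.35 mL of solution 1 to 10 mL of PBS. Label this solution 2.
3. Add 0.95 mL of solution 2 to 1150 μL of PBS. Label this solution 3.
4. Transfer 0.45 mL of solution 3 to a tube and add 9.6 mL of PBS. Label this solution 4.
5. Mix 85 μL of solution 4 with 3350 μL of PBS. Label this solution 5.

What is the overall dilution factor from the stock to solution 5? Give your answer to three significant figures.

Step 1: 170 μL brought to 26.3 mL → factor 26300/170 = 154.71
Step 2: 1.35 mL + 10 mL = 11.35 mL total → factor 11.35/1.35 = 8.4074
Step 3: 0.95 mL + 1150 μL = 2.1 mL total → factor 2.1/0.95 = 2.2105
Step 4: 0.45 mL + 9.6 mL = 10.05 mL total → factor 10.05/0.45 = 22.333
Step 5: 85 μL + 3350 μL = 3435 μL total → factor 3435/85 = 40.412
Overall dilution factor = 154.71 × 8.4074 × 2.2105 × 22.333 × 40.412 = 2.5949 × 10^6

2.59 × 10^6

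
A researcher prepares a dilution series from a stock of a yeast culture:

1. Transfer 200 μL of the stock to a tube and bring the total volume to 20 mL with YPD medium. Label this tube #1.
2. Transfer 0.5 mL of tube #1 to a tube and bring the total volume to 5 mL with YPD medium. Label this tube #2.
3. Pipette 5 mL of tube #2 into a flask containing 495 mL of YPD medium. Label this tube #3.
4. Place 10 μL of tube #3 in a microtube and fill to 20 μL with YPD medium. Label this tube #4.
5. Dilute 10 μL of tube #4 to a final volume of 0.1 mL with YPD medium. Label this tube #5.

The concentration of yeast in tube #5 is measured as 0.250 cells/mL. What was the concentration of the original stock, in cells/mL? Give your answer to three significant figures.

Step 1: 200 μL brought to 20 mL → factor 20000/200 = 100
Step 2: 0.5 mL brought to 5 mL → factor 5/0.5 = 10
Step 3: 5 mL + 495 mL = 500 mL total → factor 500/5 = 100
Step 4: 10 μL brought to 20 μL → factor 20/10 = 2
Step 5: 10 μL brought to 0.1 mL → factor 100/10 = 10
Overall dilution factor = 100 × 10 × 100 × 2 × 10 = 2 × 10^6
Stock = 0.250 cells/mL × 2 × 10^6 = 5.00 × 10^5 cells/mL

5.00 × 10^5 cells/mL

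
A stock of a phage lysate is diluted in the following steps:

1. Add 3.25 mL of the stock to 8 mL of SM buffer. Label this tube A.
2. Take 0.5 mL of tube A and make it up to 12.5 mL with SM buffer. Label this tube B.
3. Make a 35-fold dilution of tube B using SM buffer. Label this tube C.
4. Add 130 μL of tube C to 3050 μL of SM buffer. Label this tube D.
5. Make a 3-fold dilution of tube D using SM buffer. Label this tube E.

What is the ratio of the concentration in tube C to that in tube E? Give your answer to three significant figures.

Step 1: 3.25 mL + 8 mL = 11.25 mL total → factor 11.25/3.25 = 3.4615
Step 2: 0.5 mL brought to 12.5 mL → factor 12.5/0.5 = 25
Step 3: 35-fold → factor 35
Step 4: 130 μL + 3050 μL = 3180 μL total → factor 3180/130 = 24.462
Step 5: 3-fold → factor 3
Dilution factor to tube C = 3028.8; to tube E = 2.2227 × 10^5
[tube C]/[tube E] = (factor to tube E)/(factor to tube C) = 2.2227 × 10^5/3028.8 = 73.4

73.4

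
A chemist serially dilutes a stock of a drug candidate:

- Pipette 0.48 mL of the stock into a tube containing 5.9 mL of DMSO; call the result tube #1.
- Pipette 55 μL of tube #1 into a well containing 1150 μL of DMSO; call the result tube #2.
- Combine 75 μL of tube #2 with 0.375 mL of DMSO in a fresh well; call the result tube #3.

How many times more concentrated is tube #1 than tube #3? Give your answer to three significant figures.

Step 1: 0.48 mL + 5.9 mL = 6.38 mL total → factor 6.38/0.48 = 13.292
Step 2: 55 μL + 1150 μL = 1205 μL total → factor 1205/55 = 21.909
Step 3: 75 μL + 0.375 mL = 450 μL total → factor 450/75 = 6
Dilution factor to tube #1 = 13.292; to tube #3 = 1747.2
[tube #1]/[tube #3] = (factor to tube #3)/(factor to tube #1) = 1747.2/13.292 = 131

131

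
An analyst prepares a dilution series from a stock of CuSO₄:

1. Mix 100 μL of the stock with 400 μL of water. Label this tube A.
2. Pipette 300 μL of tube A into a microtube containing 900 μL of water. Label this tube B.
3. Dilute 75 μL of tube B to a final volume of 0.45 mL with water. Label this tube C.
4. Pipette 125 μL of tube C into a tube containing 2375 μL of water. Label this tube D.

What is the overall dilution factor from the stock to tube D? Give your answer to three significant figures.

2.40 × 10^3

Step 1: 100 μL + 400 μL = 500 μL total → factor 500/100 = 5
Step 2: 300 μL + 900 μL = 1200 μL total → factor 1200/300 = 4
Step 3: 75 μL brought to 0.45 mL → factor 450/75 = 6
Step 4: 125 μL + 2375 μL = 2500 μL total → factor 2500/125 = 20
Overall dilution factor = 5 × 4 × 6 × 20 = 2400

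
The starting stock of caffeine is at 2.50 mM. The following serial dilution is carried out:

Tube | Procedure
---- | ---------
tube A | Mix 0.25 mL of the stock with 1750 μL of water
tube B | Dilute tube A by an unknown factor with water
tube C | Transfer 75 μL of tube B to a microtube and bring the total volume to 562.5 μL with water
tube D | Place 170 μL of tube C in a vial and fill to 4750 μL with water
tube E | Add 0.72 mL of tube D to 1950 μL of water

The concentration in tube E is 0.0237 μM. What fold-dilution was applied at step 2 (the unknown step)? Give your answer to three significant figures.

Step 1: 0.25 mL + 1750 μL = 2 mL total → factor 2/0.25 = 8
Step 2: unknown factor x
Step 3: 75 μL brought to 562.5 μL → factor 562.5/75 = 7.5
Step 4: 170 μL brought to 4750 μL → factor 4750/170 = 27.941
Step 5: 0.72 mL + 1950 μL = 2.67 mL total → factor 2.67/0.72 = 3.7083
Product of known-step factors = 6216.9
Overall factor = 2.50 mM / (0.0237 μM) = 1.0549 × 10^5
x = 1.0549 × 10^5 / 6216.9 = 17.0

17.0-fold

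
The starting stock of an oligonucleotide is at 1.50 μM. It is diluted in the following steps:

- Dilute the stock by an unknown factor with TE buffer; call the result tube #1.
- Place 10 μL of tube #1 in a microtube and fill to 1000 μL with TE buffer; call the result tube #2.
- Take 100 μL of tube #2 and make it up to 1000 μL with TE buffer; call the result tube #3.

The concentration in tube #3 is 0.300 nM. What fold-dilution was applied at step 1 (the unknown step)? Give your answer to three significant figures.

5.00-fold

Step 1: unknown factor x
Step 2: 10 μL brought to 1000 μL → factor 1000/10 = 100
Step 3: 100 μL brought to 1000 μL → factor 1000/100 = 10
Product of known-step factors = 1000
Overall factor = 1.50 μM / (0.300 nM) = 5000
x = 5000 / 1000 = 5.00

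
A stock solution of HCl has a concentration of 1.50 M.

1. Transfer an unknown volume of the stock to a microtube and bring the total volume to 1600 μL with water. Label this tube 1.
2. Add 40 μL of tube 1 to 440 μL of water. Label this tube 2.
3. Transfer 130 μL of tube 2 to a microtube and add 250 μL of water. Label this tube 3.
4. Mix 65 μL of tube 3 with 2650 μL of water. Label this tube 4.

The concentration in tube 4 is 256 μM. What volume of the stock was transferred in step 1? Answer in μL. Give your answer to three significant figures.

400 μL

Step 1: v brought to 1600 μL → factor = 1600 μL/v
Step 2: 40 μL + 440 μL = 480 μL total → factor 480/40 = 12
Step 3: 130 μL + 250 μL = 380 μL total → factor 380/130 = 2.9231
Step 4: 65 μL + 2650 μL = 2715 μL total → factor 2715/65 = 41.769
Product of known-step factors = 1465.1
Overall factor = 1.50 M / (256 μM) = 5859.4
Step-1 factor = 5859.4 / 1465.1 = 3.9992
v = 1600 μL / 3.9992 = 400 μL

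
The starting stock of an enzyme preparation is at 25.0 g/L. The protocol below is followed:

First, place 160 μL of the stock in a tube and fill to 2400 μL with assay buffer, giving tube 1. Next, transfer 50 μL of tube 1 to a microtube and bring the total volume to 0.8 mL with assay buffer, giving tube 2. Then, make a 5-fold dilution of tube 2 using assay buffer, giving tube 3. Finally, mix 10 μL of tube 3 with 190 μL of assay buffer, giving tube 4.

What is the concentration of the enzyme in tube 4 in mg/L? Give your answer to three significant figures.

1.04 mg/L

Step 1: 160 μL brought to 2400 μL → factor 2400/160 = 15
Step 2: 50 μL brought to 0.8 mL → factor 800/50 = 16
Step 3: 5-fold → factor 5
Step 4: 10 μL + 190 μL = 200 μL total → factor 200/10 = 20
Overall dilution factor = 15 × 16 × 5 × 20 = 24000
Final = 25.0 g/L / 24000 = 0.001042 g/L = 1.04 mg/L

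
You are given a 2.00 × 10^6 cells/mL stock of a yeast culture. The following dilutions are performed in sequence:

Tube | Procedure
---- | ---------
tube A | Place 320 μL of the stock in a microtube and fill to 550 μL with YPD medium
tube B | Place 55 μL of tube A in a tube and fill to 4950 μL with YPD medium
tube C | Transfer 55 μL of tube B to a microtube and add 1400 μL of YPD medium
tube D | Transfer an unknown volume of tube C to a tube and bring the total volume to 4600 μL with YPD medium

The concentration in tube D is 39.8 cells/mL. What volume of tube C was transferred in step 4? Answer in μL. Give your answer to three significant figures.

375 μL

Step 1: 320 μL brought to 550 μL → factor 550/320 = 1.7188
Step 2: 55 μL brought to 4950 μL → factor 4950/55 = 90
Step 3: 55 μL + 1400 μL = 1455 μL total → factor 1455/55 = 26.455
Step 4: v brought to 4600 μL → factor = 4600 μL/v
Product of known-step factors = 4092.2
Overall factor = 2.00 × 10^6 cells/mL / (39.8 cells/mL) = 50251
Step-4 factor = 50251 / 4092.2 = 12.28
v = 4600 μL / 12.28 = 375 μL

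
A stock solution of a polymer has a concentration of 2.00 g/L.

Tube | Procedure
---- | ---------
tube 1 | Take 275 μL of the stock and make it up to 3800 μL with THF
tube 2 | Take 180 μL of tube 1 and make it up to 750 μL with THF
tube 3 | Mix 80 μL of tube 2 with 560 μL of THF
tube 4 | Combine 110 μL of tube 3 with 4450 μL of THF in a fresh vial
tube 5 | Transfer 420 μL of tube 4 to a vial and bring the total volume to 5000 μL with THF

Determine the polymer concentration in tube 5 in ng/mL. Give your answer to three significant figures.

8.80 ng/mL

Step 1: 275 μL brought to 3800 μL → factor 3800/275 = 13.818
Step 2: 180 μL brought to 750 μL → factor 750/180 = 4.1667
Step 3: 80 μL + 560 μL = 640 μL total → factor 640/80 = 8
Step 4: 110 μL + 4450 μL = 4560 μL total → factor 4560/110 = 41.455
Step 5: 420 μL brought to 5000 μL → factor 5000/420 = 11.905
Overall dilution factor = 13.818 × 4.1667 × 8 × 41.455 × 11.905 = 2.2731 × 10^5
Final = 2.00 g/L / 2.2731 × 10^5 = 8.798 × 10^-6 g/L = 8.80 ng/mL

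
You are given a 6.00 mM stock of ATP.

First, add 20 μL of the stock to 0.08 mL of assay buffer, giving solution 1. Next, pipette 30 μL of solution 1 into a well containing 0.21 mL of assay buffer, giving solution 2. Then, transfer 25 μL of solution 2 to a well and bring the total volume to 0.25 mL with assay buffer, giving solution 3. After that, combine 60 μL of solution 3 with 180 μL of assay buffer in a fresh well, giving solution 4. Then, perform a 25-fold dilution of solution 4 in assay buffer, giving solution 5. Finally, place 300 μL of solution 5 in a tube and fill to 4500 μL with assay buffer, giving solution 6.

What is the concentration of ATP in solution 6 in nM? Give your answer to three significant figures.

Step 1: 20 μL + 0.08 mL = 100 μL total → factor 100/20 = 5
Step 2: 30 μL + 0.21 mL = 240 μL total → factor 240/30 = 8
Step 3: 25 μL brought to 0.25 mL → factor 250/25 = 10
Step 4: 60 μL + 180 μL = 240 μL total → factor 240/60 = 4
Step 5: 25-fold → factor 25
Step 6: 300 μL brought to 4500 μL → factor 4500/300 = 15
Overall dilution factor = 5 × 8 × 10 × 4 × 25 × 15 = 6 × 10^5
Final = 6.00 mM / 6 × 10^5 = 1.000 × 10^-5 mM = 10.0 nM

10.0 nM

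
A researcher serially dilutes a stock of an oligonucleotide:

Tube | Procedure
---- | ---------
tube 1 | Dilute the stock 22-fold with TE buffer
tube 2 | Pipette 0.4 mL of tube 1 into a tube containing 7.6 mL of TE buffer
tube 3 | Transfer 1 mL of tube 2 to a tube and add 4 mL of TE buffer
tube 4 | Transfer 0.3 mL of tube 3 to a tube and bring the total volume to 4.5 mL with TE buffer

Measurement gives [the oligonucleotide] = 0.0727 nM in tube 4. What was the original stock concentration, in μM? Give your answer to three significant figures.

2.40 μM

Step 1: 22-fold → factor 22
Step 2: 0.4 mL + 7.6 mL = 8 mL total → factor 8/0.4 = 20
Step 3: 1 mL + 4 mL = 5 mL total → factor 5/1 = 5
Step 4: 0.3 mL brought to 4.5 mL → factor 4.5/0.3 = 15
Overall dilution factor = 22 × 20 × 5 × 15 = 33000
Stock = 0.0727 nM × 33000 = 2399 nM = 2.40 μM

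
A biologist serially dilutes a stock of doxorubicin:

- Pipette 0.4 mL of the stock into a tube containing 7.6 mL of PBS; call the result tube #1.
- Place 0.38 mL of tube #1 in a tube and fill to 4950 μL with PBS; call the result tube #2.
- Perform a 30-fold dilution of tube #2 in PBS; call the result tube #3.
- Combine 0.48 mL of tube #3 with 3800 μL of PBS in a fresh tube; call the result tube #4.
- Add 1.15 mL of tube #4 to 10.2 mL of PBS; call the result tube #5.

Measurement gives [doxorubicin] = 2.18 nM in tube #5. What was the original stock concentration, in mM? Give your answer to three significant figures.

1.50 mM

Step 1: 0.4 mL + 7.6 mL = 8 mL total → factor 8/0.4 = 20
Step 2: 0.38 mL brought to 4950 μL → factor 4.95/0.38 = 13.026
Step 3: 30-fold → factor 30
Step 4: 0.48 mL + 3800 μL = 4.28 mL total → factor 4.28/0.48 = 8.9167
Step 5: 1.15 mL + 10.2 mL = 11.35 mL total → factor 11.35/1.15 = 9.8696
Overall dilution factor = 20 × 13.026 × 30 × 8.9167 × 9.8696 = 6.8782 × 10^5
Stock = 2.18 nM × 6.8782 × 10^5 = 1.499 × 10^6 nM = 1.50 mM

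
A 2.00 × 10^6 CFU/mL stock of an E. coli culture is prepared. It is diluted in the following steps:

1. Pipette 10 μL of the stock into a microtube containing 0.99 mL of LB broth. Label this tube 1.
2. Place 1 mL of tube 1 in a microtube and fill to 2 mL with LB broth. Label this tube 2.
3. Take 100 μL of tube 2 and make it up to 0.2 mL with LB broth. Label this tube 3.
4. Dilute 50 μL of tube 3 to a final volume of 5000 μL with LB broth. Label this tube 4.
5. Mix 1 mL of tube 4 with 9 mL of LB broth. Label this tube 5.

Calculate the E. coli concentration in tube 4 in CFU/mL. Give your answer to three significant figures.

50.0 CFU/mL

Step 1: 10 μL + 0.99 mL = 1000 μL total → factor 1000/10 = 100
Step 2: 1 mL brought to 2 mL → factor 2/1 = 2
Step 3: 100 μL brought to 0.2 mL → factor 200/100 = 2
Step 4: 50 μL brought to 5000 μL → factor 5000/50 = 100
Dilution factor through tube 4 = 100 × 2 × 2 × 100 = 40000
[tube 4] = 2.00 × 10^6 CFU/mL / 40000 = 50.0 CFU/mL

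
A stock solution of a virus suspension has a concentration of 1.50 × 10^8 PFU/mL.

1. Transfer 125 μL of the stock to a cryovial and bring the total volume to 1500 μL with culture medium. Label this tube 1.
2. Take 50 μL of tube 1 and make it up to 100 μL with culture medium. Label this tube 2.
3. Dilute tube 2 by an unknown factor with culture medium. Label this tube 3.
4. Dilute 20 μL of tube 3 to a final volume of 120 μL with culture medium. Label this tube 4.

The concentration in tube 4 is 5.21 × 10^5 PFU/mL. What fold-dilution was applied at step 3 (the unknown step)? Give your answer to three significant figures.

2.00-fold

Step 1: 125 μL brought to 1500 μL → factor 1500/125 = 12
Step 2: 50 μL brought to 100 μL → factor 100/50 = 2
Step 3: unknown factor x
Step 4: 20 μL brought to 120 μL → factor 120/20 = 6
Product of known-step factors = 144
Overall factor = 1.50 × 10^8 PFU/mL / (5.21 × 10^5 PFU/mL) = 287.91
x = 287.91 / 144 = 2.00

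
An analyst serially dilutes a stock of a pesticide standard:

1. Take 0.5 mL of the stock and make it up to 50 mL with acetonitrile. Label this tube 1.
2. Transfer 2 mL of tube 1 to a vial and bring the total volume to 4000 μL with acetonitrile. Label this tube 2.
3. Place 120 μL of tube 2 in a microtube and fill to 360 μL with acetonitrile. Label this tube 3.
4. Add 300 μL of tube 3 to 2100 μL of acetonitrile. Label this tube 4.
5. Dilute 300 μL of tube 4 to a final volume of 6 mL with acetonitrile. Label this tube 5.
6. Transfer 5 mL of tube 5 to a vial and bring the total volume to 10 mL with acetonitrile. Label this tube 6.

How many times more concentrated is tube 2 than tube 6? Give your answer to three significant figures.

960

Step 1: 0.5 mL brought to 50 mL → factor 50/0.5 = 100
Step 2: 2 mL brought to 4000 μL → factor 4/2 = 2
Step 3: 120 μL brought to 360 μL → factor 360/120 = 3
Step 4: 300 μL + 2100 μL = 2400 μL total → factor 2400/300 = 8
Step 5: 300 μL brought to 6 mL → factor 6000/300 = 20
Step 6: 5 mL brought to 10 mL → factor 10/5 = 2
Dilution factor to tube 2 = 200; to tube 6 = 1.92 × 10^5
[tube 2]/[tube 6] = (factor to tube 6)/(factor to tube 2) = 1.92 × 10^5/200 = 960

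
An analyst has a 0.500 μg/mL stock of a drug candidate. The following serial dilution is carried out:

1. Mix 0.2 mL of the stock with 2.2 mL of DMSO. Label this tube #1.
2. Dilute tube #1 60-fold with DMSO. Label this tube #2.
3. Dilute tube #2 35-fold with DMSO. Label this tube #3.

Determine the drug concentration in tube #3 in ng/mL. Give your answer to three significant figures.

Step 1: 0.2 mL + 2.2 mL = 2.4 mL total → factor 2.4/0.2 = 12
Step 2: 60-fold → factor 60
Step 3: 35-fold → factor 35
Overall dilution factor = 12 × 60 × 35 = 25200
Final = 0.500 μg/mL / 25200 = 1.984 × 10^-5 μg/mL = 0.0198 ng/mL

0.0198 ng/mL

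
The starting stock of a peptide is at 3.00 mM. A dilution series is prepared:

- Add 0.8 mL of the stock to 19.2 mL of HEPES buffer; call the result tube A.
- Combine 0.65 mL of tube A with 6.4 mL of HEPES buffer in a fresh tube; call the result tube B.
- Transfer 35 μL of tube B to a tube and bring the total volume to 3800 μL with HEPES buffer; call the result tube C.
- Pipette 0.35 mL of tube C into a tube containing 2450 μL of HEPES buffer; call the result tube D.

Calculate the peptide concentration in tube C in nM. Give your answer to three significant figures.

102 nM

Step 1: 0.8 mL + 19.2 mL = 20 mL total → factor 20/0.8 = 25
Step 2: 0.65 mL + 6.4 mL = 7.05 mL total → factor 7.05/0.65 = 10.846
Step 3: 35 μL brought to 3800 μL → factor 3800/35 = 108.57
Dilution factor through tube C = 25 × 10.846 × 108.57 = 29440
[tube C] = 3.00 mM / 29440 = 0.0001019 mM = 102 nM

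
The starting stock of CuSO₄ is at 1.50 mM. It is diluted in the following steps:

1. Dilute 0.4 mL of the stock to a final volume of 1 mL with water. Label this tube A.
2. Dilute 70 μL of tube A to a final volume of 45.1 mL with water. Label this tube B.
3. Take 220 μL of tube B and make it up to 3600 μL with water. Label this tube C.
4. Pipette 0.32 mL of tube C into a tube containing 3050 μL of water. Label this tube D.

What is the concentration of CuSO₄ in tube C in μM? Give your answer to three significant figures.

Step 1: 0.4 mL brought to 1 mL → factor 1/0.4 = 2.5
Step 2: 70 μL brought to 45.1 mL → factor 45100/70 = 644.29
Step 3: 220 μL brought to 3600 μL → factor 3600/220 = 16.364
Dilution factor through tube C = 2.5 × 644.29 × 16.364 = 26357
[tube C] = 1.50 mM / 26357 = 5.691 × 10^-5 mM = 0.0569 μM

0.0569 μM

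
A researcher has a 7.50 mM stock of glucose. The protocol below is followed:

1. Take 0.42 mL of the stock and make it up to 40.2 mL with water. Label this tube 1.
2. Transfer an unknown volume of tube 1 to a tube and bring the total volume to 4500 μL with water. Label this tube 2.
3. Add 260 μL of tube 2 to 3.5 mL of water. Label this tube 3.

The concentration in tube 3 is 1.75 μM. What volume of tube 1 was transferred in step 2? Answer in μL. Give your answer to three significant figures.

1.45 × 10^3 μL

Step 1: 0.42 mL brought to 40.2 mL → factor 40.2/0.42 = 95.714
Step 2: v brought to 4500 μL → factor = 4500 μL/v
Step 3: 260 μL + 3.5 mL = 3760 μL total → factor 3760/260 = 14.462
Product of known-step factors = 1384.2
Overall factor = 7.50 mM / (1.75 μM) = 4285.7
Step-2 factor = 4285.7 / 1384.2 = 3.0962
v = 4500 μL / 3.0962 = 1.45 × 10^3 μL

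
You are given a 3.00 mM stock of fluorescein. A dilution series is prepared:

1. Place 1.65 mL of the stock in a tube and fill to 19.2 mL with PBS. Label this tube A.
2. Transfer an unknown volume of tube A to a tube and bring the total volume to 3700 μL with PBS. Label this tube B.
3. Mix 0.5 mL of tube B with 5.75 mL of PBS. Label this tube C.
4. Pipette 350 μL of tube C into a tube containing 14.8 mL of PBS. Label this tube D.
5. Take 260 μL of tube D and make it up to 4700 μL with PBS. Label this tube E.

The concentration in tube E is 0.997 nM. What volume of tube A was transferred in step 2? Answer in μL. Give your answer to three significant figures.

140 μL

Step 1: 1.65 mL brought to 19.2 mL → factor 19.2/1.65 = 11.636
Step 2: v brought to 3700 μL → factor = 3700 μL/v
Step 3: 0.5 mL + 5.75 mL = 6.25 mL total → factor 6.25/0.5 = 12.5
Step 4: 350 μL + 14.8 mL = 15150 μL total → factor 15150/350 = 43.286
Step 5: 260 μL brought to 4700 μL → factor 4700/260 = 18.077
Product of known-step factors = 1.1381 × 10^5
Overall factor = 3.00 mM / (0.997 nM) = 3.009 × 10^6
Step-2 factor = 3.009 × 10^6 / 1.1381 × 10^5 = 26.438
v = 3700 μL / 26.438 = 140 μL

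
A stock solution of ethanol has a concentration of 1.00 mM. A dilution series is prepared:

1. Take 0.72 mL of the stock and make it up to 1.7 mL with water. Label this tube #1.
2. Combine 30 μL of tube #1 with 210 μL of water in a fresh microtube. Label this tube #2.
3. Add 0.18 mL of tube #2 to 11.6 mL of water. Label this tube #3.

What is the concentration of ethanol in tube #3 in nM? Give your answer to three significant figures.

Step 1: 0.72 mL brought to 1.7 mL → factor 1.7/0.72 = 2.3611
Step 2: 30 μL + 210 μL = 240 μL total → factor 240/30 = 8
Step 3: 0.18 mL + 11.6 mL = 11.78 mL total → factor 11.78/0.18 = 65.444
Overall dilution factor = 2.3611 × 8 × 65.444 = 1236.2
Final = 1.00 mM / 1236.2 = 0.0008089 mM = 809 nM

809 nM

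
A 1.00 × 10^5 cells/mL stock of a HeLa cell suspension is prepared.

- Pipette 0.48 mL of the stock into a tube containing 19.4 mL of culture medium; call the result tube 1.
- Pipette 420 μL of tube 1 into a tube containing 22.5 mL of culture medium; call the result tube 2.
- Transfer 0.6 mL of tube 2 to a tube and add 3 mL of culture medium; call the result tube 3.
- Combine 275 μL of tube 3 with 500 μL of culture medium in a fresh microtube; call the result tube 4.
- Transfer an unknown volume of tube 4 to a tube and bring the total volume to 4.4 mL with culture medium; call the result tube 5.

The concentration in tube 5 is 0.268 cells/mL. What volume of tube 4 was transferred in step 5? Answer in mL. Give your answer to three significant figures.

Step 1: 0.48 mL + 19.4 mL = 19.88 mL total → factor 19.88/0.48 = 41.417
Step 2: 420 μL + 22.5 mL = 22920 μL total → factor 22920/420 = 54.571
Step 3: 0.6 mL + 3 mL = 3.6 mL total → factor 3.6/0.6 = 6
Step 4: 275 μL + 500 μL = 775 μL total → factor 775/275 = 2.8182
Step 5: v brought to 4.4 mL → factor = 4.4 mL/v
Product of known-step factors = 38217
Overall factor = 1.00 × 10^5 cells/mL / (0.268 cells/mL) = 3.7313 × 10^5
Step-5 factor = 3.7313 × 10^5 / 38217 = 9.7635
v = 4.4 mL / 9.7635 = 0.451 mL

0.451 mL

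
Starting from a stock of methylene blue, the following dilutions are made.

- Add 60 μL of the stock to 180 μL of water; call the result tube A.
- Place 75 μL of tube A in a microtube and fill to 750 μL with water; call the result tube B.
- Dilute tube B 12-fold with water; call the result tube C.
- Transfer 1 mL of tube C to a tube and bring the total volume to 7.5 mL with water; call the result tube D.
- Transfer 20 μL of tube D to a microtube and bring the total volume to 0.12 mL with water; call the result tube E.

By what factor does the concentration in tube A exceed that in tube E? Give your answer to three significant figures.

5.40 × 10^3

Step 1: 60 μL + 180 μL = 240 μL total → factor 240/60 = 4
Step 2: 75 μL brought to 750 μL → factor 750/75 = 10
Step 3: 12-fold → factor 12
Step 4: 1 mL brought to 7.5 mL → factor 7.5/1 = 7.5
Step 5: 20 μL brought to 0.12 mL → factor 120/20 = 6
Dilution factor to tube A = 4; to tube E = 21600
[tube A]/[tube E] = (factor to tube E)/(factor to tube A) = 21600/4 = 5.40 × 10^3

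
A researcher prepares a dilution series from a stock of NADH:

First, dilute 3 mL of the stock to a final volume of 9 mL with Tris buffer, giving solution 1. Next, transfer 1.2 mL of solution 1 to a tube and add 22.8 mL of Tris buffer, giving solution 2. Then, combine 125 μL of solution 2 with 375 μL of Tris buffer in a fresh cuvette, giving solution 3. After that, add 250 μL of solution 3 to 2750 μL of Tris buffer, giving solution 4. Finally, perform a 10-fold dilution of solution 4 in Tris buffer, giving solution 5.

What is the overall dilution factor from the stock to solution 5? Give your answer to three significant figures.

2.88 × 10^4

Step 1: 3 mL brought to 9 mL → factor 9/3 = 3
Step 2: 1.2 mL + 22.8 mL = 24 mL total → factor 24/1.2 = 20
Step 3: 125 μL + 375 μL = 500 μL total → factor 500/125 = 4
Step 4: 250 μL + 2750 μL = 3000 μL total → factor 3000/250 = 12
Step 5: 10-fold → factor 10
Overall dilution factor = 3 × 20 × 4 × 12 × 10 = 28800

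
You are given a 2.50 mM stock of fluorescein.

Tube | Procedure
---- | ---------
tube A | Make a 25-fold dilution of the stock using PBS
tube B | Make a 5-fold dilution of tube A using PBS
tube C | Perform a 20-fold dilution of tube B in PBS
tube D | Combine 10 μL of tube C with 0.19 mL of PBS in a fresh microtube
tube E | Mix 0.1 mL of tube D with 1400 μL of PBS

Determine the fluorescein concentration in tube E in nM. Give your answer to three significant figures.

Step 1: 25-fold → factor 25
Step 2: 5-fold → factor 5
Step 3: 20-fold → factor 20
Step 4: 10 μL + 0.19 mL = 200 μL total → factor 200/10 = 20
Step 5: 0.1 mL + 1400 μL = 1.5 mL total → factor 1.5/0.1 = 15
Overall dilution factor = 25 × 5 × 20 × 20 × 15 = 7.5 × 10^5
Final = 2.50 mM / 7.5 × 10^5 = 3.333 × 10^-6 mM = 3.33 nM

3.33 nM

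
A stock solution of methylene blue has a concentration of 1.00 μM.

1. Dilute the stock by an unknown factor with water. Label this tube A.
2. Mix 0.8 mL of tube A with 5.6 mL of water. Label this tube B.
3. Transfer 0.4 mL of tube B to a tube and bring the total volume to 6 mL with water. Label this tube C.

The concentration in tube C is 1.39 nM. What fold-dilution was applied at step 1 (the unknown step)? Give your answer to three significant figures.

Step 1: unknown factor x
Step 2: 0.8 mL + 5.6 mL = 6.4 mL total → factor 6.4/0.8 = 8
Step 3: 0.4 mL brought to 6 mL → factor 6/0.4 = 15
Product of known-step factors = 120
Overall factor = 1.00 μM / (1.39 nM) = 719.42
x = 719.42 / 120 = 6.00

6.00-fold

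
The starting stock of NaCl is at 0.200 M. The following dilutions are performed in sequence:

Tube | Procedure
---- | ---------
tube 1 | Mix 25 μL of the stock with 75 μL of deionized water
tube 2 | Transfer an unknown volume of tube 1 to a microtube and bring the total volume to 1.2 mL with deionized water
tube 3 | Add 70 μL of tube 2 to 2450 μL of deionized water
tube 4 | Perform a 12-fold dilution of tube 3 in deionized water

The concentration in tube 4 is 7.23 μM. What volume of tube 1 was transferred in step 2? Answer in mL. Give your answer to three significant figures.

0.0750 mL

Step 1: 25 μL + 75 μL = 100 μL total → factor 100/25 = 4
Step 2: v brought to 1.2 mL → factor = 1.2 mL/v
Step 3: 70 μL + 2450 μL = 2520 μL total → factor 2520/70 = 36
Step 4: 12-fold → factor 12
Product of known-step factors = 1728
Overall factor = 0.200 M / (7.23 μM) = 27663
Step-2 factor = 27663 / 1728 = 16.008
v = 1.2 mL / 16.008 = 0.0750 mL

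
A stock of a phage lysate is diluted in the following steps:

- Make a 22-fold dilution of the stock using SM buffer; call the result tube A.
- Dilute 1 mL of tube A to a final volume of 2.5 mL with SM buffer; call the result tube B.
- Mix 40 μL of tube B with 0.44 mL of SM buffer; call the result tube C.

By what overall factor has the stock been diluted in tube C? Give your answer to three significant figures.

Step 1: 22-fold → factor 22
Step 2: 1 mL brought to 2.5 mL → factor 2.5/1 = 2.5
Step 3: 40 μL + 0.44 mL = 480 μL total → factor 480/40 = 12
Overall dilution factor = 22 × 2.5 × 12 = 660

660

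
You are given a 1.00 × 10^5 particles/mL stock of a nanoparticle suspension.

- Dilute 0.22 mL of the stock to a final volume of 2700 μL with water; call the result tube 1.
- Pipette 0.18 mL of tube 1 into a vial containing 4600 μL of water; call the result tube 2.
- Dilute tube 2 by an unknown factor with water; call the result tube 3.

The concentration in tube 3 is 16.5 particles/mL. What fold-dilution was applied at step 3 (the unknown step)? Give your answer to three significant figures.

18.6-fold

Step 1: 0.22 mL brought to 2700 μL → factor 2.7/0.22 = 12.273
Step 2: 0.18 mL + 4600 μL = 4.78 mL total → factor 4.78/0.18 = 26.556
Step 3: unknown factor x
Product of known-step factors = 325.91
Overall factor = 1.00 × 10^5 particles/mL / (16.5 particles/mL) = 6060.6
x = 6060.6 / 325.91 = 18.6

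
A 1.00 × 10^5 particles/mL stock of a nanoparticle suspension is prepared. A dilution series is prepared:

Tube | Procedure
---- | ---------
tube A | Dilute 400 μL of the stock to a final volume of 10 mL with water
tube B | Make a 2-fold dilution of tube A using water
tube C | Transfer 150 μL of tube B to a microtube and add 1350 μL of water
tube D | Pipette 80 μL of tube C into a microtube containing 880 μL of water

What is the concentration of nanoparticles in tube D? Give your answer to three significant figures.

16.7 particles/mL

Step 1: 400 μL brought to 10 mL → factor 10000/400 = 25
Step 2: 2-fold → factor 2
Step 3: 150 μL + 1350 μL = 1500 μL total → factor 1500/150 = 10
Step 4: 80 μL + 880 μL = 960 μL total → factor 960/80 = 12
Overall dilution factor = 25 × 2 × 10 × 12 = 6000
Final = 1.00 × 10^5 particles/mL / 6000 = 16.7 particles/mL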